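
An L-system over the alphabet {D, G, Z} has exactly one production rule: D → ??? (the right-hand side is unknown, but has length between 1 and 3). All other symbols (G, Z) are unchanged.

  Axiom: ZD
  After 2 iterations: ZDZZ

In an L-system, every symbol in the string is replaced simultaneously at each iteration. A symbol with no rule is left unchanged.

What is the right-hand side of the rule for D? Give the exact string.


Answer: DZ

Derivation:
Trying D → DZ:
  Step 0: ZD
  Step 1: ZDZ
  Step 2: ZDZZ
Matches the given result.


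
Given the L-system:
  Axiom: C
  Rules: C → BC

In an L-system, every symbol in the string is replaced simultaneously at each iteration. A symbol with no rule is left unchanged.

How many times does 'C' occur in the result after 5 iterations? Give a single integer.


Answer: 1

Derivation:
Step 0: C  (1 'C')
Step 1: BC  (1 'C')
Step 2: BBC  (1 'C')
Step 3: BBBC  (1 'C')
Step 4: BBBBC  (1 'C')
Step 5: BBBBBC  (1 'C')


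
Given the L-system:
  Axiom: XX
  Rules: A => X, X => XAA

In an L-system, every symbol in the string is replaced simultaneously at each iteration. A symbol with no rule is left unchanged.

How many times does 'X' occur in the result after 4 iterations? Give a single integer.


Step 0: XX  (2 'X')
Step 1: XAAXAA  (2 'X')
Step 2: XAAXXXAAXX  (6 'X')
Step 3: XAAXXXAAXAAXAAXXXAAXAA  (10 'X')
Step 4: XAAXXXAAXAAXAAXXXAAXXXAAXXXAAXAAXAAXXXAAXX  (22 'X')

Answer: 22


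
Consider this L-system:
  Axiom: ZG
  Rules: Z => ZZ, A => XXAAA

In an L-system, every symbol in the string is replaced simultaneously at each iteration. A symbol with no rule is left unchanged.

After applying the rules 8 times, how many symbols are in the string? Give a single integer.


Answer: 257

Derivation:
Step 0: length = 2
Step 1: length = 3
Step 2: length = 5
Step 3: length = 9
Step 4: length = 17
Step 5: length = 33
Step 6: length = 65
Step 7: length = 129
Step 8: length = 257


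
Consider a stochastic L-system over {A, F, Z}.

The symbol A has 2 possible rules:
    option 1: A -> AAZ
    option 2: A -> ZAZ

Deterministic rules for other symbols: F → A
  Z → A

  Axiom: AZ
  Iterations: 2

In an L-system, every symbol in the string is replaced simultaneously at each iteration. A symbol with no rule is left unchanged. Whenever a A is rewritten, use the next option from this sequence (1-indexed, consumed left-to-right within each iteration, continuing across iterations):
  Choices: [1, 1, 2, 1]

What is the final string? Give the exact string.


Answer: AAZZAZAAAZ

Derivation:
Step 0: AZ
Step 1: AAZA  (used choices [1])
Step 2: AAZZAZAAAZ  (used choices [1, 2, 1])


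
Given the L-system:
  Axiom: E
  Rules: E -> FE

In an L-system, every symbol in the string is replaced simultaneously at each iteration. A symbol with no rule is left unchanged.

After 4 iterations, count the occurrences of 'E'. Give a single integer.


Step 0: E  (1 'E')
Step 1: FE  (1 'E')
Step 2: FFE  (1 'E')
Step 3: FFFE  (1 'E')
Step 4: FFFFE  (1 'E')

Answer: 1


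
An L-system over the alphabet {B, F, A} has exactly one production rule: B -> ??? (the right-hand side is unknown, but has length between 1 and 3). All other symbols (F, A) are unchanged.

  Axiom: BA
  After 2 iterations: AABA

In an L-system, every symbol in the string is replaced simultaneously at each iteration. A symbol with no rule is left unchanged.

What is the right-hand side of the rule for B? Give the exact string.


Answer: AB

Derivation:
Trying B -> AB:
  Step 0: BA
  Step 1: ABA
  Step 2: AABA
Matches the given result.


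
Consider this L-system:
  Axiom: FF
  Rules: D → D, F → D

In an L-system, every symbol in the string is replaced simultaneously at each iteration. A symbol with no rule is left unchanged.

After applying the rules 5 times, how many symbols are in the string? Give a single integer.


Answer: 2

Derivation:
Step 0: length = 2
Step 1: length = 2
Step 2: length = 2
Step 3: length = 2
Step 4: length = 2
Step 5: length = 2


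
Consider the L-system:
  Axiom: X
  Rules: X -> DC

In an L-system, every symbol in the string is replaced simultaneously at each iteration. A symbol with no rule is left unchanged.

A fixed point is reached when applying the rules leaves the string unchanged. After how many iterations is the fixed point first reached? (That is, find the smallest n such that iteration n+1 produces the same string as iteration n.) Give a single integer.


Answer: 1

Derivation:
Step 0: X
Step 1: DC
Step 2: DC  (unchanged — fixed point at step 1)


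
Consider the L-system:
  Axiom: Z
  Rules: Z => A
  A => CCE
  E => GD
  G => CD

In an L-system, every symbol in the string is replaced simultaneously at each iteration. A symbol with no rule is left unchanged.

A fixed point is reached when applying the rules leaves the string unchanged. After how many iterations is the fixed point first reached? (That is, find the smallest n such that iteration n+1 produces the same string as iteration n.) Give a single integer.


Step 0: Z
Step 1: A
Step 2: CCE
Step 3: CCGD
Step 4: CCCDD
Step 5: CCCDD  (unchanged — fixed point at step 4)

Answer: 4


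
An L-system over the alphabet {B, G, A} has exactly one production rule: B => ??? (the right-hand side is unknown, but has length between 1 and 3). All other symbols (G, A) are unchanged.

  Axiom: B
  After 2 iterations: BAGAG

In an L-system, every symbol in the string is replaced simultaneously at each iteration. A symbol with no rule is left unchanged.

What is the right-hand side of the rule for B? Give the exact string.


Trying B => BAG:
  Step 0: B
  Step 1: BAG
  Step 2: BAGAG
Matches the given result.

Answer: BAG


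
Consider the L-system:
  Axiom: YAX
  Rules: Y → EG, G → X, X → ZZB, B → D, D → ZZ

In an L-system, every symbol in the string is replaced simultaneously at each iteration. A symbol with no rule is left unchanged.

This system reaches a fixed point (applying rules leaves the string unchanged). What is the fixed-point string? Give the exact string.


Step 0: YAX
Step 1: EGAZZB
Step 2: EXAZZD
Step 3: EZZBAZZZZ
Step 4: EZZDAZZZZ
Step 5: EZZZZAZZZZ
Step 6: EZZZZAZZZZ  (unchanged — fixed point at step 5)

Answer: EZZZZAZZZZ


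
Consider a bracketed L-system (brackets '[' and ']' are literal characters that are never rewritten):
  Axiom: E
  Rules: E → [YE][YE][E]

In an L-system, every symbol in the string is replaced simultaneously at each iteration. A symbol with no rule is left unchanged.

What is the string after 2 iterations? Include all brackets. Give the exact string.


Step 0: E
Step 1: [YE][YE][E]
Step 2: [Y[YE][YE][E]][Y[YE][YE][E]][[YE][YE][E]]

Answer: [Y[YE][YE][E]][Y[YE][YE][E]][[YE][YE][E]]


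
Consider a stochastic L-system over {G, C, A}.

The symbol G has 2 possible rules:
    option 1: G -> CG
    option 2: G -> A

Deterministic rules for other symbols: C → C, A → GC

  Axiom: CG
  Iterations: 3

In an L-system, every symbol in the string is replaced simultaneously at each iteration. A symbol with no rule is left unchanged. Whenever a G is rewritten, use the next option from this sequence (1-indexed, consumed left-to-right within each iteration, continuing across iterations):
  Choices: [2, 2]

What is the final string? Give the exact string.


Step 0: CG
Step 1: CA  (used choices [2])
Step 2: CGC  (used choices [])
Step 3: CAC  (used choices [2])

Answer: CAC


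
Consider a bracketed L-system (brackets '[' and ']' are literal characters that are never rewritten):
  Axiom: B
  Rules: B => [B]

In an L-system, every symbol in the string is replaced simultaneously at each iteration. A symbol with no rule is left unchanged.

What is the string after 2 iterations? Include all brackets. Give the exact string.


Step 0: B
Step 1: [B]
Step 2: [[B]]

Answer: [[B]]


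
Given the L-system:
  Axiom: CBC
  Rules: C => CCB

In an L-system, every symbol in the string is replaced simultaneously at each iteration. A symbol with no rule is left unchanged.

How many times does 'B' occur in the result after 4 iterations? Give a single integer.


Answer: 31

Derivation:
Step 0: CBC  (1 'B')
Step 1: CCBBCCB  (3 'B')
Step 2: CCBCCBBBCCBCCBB  (7 'B')
Step 3: CCBCCBBCCBCCBBBBCCBCCBBCCBCCBBB  (15 'B')
Step 4: CCBCCBBCCBCCBBBCCBCCBBCCBCCBBBBBCCBCCBBCCBCCBBBCCBCCBBCCBCCBBBB  (31 'B')


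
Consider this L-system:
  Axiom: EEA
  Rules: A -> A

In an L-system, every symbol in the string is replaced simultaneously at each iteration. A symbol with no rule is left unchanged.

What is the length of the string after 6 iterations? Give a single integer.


Step 0: length = 3
Step 1: length = 3
Step 2: length = 3
Step 3: length = 3
Step 4: length = 3
Step 5: length = 3
Step 6: length = 3

Answer: 3


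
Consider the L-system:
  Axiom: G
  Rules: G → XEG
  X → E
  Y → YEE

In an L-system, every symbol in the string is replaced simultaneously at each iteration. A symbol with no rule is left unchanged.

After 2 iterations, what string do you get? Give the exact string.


Answer: EEXEG

Derivation:
Step 0: G
Step 1: XEG
Step 2: EEXEG


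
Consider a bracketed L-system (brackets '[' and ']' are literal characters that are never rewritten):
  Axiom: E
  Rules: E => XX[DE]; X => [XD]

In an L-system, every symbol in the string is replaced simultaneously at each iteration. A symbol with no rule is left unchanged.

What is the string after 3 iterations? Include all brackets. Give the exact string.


Step 0: E
Step 1: XX[DE]
Step 2: [XD][XD][DXX[DE]]
Step 3: [[XD]D][[XD]D][D[XD][XD][DXX[DE]]]

Answer: [[XD]D][[XD]D][D[XD][XD][DXX[DE]]]


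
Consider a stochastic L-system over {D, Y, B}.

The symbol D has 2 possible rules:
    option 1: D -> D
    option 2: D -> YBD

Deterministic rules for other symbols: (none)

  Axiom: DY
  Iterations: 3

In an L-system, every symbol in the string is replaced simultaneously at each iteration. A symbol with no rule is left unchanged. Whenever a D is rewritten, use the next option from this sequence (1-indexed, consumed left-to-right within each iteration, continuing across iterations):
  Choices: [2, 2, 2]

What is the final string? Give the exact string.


Answer: YBYBYBDY

Derivation:
Step 0: DY
Step 1: YBDY  (used choices [2])
Step 2: YBYBDY  (used choices [2])
Step 3: YBYBYBDY  (used choices [2])


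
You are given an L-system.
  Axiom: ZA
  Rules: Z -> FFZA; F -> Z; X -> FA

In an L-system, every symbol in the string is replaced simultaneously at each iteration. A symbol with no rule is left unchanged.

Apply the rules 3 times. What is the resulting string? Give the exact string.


Step 0: ZA
Step 1: FFZAA
Step 2: ZZFFZAAA
Step 3: FFZAFFZAZZFFZAAAA

Answer: FFZAFFZAZZFFZAAAA


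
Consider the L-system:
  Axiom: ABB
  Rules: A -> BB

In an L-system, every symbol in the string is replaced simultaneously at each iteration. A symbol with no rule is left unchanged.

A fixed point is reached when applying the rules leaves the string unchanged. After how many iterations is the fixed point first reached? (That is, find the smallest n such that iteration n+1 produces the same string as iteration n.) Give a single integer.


Answer: 1

Derivation:
Step 0: ABB
Step 1: BBBB
Step 2: BBBB  (unchanged — fixed point at step 1)


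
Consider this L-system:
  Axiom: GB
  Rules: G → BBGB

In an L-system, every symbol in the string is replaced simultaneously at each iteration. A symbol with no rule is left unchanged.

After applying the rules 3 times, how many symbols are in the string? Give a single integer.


Answer: 11

Derivation:
Step 0: length = 2
Step 1: length = 5
Step 2: length = 8
Step 3: length = 11


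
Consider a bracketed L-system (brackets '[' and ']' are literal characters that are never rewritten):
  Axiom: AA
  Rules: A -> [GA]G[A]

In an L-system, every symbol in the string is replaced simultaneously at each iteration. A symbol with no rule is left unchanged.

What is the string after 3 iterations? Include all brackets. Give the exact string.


Step 0: AA
Step 1: [GA]G[A][GA]G[A]
Step 2: [G[GA]G[A]]G[[GA]G[A]][G[GA]G[A]]G[[GA]G[A]]
Step 3: [G[G[GA]G[A]]G[[GA]G[A]]]G[[G[GA]G[A]]G[[GA]G[A]]][G[G[GA]G[A]]G[[GA]G[A]]]G[[G[GA]G[A]]G[[GA]G[A]]]

Answer: [G[G[GA]G[A]]G[[GA]G[A]]]G[[G[GA]G[A]]G[[GA]G[A]]][G[G[GA]G[A]]G[[GA]G[A]]]G[[G[GA]G[A]]G[[GA]G[A]]]


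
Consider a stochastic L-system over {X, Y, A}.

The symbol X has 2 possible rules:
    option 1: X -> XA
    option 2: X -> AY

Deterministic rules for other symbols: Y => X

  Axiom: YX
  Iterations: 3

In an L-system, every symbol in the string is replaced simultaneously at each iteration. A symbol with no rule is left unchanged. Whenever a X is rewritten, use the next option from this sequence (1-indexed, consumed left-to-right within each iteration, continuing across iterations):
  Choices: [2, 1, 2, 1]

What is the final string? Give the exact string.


Answer: AYAAXA

Derivation:
Step 0: YX
Step 1: XAY  (used choices [2])
Step 2: XAAX  (used choices [1])
Step 3: AYAAXA  (used choices [2, 1])


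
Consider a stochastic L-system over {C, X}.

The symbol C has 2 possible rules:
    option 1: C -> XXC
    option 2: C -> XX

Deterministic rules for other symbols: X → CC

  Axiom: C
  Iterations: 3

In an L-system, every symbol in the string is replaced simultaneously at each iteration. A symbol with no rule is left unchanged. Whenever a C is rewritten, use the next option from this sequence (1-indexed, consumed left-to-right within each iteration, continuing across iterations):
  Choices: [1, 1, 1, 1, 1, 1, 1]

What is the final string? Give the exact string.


Step 0: C
Step 1: XXC  (used choices [1])
Step 2: CCCCXXC  (used choices [1])
Step 3: XXCXXCXXCXXCCCCCXXC  (used choices [1, 1, 1, 1, 1])

Answer: XXCXXCXXCXXCCCCCXXC


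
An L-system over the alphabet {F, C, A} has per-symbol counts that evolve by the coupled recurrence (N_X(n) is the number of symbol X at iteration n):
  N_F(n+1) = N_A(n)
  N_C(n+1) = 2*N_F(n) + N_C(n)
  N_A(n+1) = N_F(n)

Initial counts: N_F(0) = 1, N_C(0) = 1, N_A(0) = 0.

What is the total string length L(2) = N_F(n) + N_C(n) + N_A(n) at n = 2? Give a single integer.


Step 0: N_F=1, N_C=1, N_A=0, L=2
Step 1: N_F=0, N_C=3, N_A=1, L=4
Step 2: N_F=1, N_C=3, N_A=0, L=4

Answer: 4


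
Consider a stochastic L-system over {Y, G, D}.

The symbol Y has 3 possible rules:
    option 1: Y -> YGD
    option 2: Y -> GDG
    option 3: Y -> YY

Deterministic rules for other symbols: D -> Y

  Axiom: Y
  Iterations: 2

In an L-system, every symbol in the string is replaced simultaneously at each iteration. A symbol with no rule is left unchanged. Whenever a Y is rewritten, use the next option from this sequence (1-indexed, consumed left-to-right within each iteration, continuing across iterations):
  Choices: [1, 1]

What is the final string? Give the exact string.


Answer: YGDGY

Derivation:
Step 0: Y
Step 1: YGD  (used choices [1])
Step 2: YGDGY  (used choices [1])


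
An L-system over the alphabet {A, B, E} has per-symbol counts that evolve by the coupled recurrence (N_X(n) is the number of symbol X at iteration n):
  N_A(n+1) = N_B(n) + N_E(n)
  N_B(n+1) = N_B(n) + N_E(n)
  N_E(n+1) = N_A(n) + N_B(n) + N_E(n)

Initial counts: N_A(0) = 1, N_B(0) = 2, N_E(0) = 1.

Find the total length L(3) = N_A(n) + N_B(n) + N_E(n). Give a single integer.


Answer: 58

Derivation:
Step 0: N_A=1, N_B=2, N_E=1, L=4
Step 1: N_A=3, N_B=3, N_E=4, L=10
Step 2: N_A=7, N_B=7, N_E=10, L=24
Step 3: N_A=17, N_B=17, N_E=24, L=58


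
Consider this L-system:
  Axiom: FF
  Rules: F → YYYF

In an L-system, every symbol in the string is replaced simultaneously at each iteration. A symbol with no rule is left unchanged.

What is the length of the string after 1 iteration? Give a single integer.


Answer: 8

Derivation:
Step 0: length = 2
Step 1: length = 8


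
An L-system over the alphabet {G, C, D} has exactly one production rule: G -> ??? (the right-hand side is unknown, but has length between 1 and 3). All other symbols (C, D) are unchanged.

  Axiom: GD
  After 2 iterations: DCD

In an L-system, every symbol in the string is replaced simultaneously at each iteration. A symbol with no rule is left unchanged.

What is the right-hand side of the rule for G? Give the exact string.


Trying G -> DC:
  Step 0: GD
  Step 1: DCD
  Step 2: DCD
Matches the given result.

Answer: DC


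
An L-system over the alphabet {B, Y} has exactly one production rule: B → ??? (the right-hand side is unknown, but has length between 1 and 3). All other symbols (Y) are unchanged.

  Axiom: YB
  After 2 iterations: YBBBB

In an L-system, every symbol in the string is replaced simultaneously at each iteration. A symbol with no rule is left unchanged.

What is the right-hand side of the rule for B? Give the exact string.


Answer: BB

Derivation:
Trying B → BB:
  Step 0: YB
  Step 1: YBB
  Step 2: YBBBB
Matches the given result.


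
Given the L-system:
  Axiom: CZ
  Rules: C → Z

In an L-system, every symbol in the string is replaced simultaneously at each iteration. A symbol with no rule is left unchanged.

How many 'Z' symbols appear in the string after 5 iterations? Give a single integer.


Step 0: CZ  (1 'Z')
Step 1: ZZ  (2 'Z')
Step 2: ZZ  (2 'Z')
Step 3: ZZ  (2 'Z')
Step 4: ZZ  (2 'Z')
Step 5: ZZ  (2 'Z')

Answer: 2


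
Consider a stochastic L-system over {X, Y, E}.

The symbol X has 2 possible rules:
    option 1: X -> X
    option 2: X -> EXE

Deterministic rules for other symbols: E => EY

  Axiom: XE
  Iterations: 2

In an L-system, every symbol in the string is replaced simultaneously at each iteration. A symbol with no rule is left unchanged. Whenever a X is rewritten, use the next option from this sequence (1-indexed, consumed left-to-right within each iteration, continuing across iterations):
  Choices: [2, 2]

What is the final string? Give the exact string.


Answer: EYEXEEYEYY

Derivation:
Step 0: XE
Step 1: EXEEY  (used choices [2])
Step 2: EYEXEEYEYY  (used choices [2])


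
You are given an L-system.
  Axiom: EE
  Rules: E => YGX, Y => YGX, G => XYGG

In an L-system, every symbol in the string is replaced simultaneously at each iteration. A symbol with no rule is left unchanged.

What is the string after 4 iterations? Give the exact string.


Step 0: EE
Step 1: YGXYGX
Step 2: YGXXYGGXYGXXYGGX
Step 3: YGXXYGGXXYGXXYGGXYGGXYGXXYGGXXYGXXYGGXYGGX
Step 4: YGXXYGGXXYGXXYGGXYGGXXYGXXYGGXXYGXXYGGXYGGXYGXXYGGXYGGXYGXXYGGXXYGXXYGGXYGGXXYGXXYGGXXYGXXYGGXYGGXYGXXYGGXYGGX

Answer: YGXXYGGXXYGXXYGGXYGGXXYGXXYGGXXYGXXYGGXYGGXYGXXYGGXYGGXYGXXYGGXXYGXXYGGXYGGXXYGXXYGGXXYGXXYGGXYGGXYGXXYGGXYGGX


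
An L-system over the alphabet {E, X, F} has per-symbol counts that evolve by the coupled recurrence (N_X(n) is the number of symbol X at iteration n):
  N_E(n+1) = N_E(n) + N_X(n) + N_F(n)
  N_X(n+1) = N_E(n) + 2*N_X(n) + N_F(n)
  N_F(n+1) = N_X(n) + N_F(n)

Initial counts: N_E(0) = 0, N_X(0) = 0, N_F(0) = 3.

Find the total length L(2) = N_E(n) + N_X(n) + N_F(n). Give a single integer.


Answer: 27

Derivation:
Step 0: N_E=0, N_X=0, N_F=3, L=3
Step 1: N_E=3, N_X=3, N_F=3, L=9
Step 2: N_E=9, N_X=12, N_F=6, L=27


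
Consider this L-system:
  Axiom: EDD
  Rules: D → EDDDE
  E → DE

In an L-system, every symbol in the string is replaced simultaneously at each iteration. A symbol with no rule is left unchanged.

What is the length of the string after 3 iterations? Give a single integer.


Answer: 168

Derivation:
Step 0: length = 3
Step 1: length = 12
Step 2: length = 45
Step 3: length = 168


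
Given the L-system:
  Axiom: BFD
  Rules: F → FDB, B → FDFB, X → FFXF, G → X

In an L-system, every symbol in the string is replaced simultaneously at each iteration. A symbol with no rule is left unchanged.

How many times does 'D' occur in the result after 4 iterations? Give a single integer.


Step 0: BFD  (1 'D')
Step 1: FDFBFDBD  (3 'D')
Step 2: FDBDFDBFDFBFDBDFDFBD  (8 'D')
Step 3: FDBDFDFBDFDBDFDFBFDBDFDBFDFBFDBDFDFBDFDBDFDBFDFBD  (20 'D')
Step 4: FDBDFDFBDFDBDFDBFDFBDFDBDFDFBDFDBDFDBFDFBFDBDFDFBDFDBDFDFBFDBDFDBFDFBFDBDFDFBDFDBDFDBFDFBDFDBDFDFBDFDBDFDFBFDBDFDBFDFBD  (49 'D')

Answer: 49


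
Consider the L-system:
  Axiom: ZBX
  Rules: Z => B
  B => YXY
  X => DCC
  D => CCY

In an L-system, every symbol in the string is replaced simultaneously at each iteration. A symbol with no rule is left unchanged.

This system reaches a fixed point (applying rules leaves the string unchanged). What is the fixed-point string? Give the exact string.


Step 0: ZBX
Step 1: BYXYDCC
Step 2: YXYYDCCYCCYCC
Step 3: YDCCYYCCYCCYCCYCC
Step 4: YCCYCCYYCCYCCYCCYCC
Step 5: YCCYCCYYCCYCCYCCYCC  (unchanged — fixed point at step 4)

Answer: YCCYCCYYCCYCCYCCYCC


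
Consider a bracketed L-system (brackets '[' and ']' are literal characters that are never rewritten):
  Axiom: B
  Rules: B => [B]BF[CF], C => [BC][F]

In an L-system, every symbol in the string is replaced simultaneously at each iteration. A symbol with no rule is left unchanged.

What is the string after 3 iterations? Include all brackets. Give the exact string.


Answer: [[[B]BF[CF]][B]BF[CF]F[[BC][F]F]][[B]BF[CF]][B]BF[CF]F[[BC][F]F]F[[[B]BF[CF][BC][F]][F]F]

Derivation:
Step 0: B
Step 1: [B]BF[CF]
Step 2: [[B]BF[CF]][B]BF[CF]F[[BC][F]F]
Step 3: [[[B]BF[CF]][B]BF[CF]F[[BC][F]F]][[B]BF[CF]][B]BF[CF]F[[BC][F]F]F[[[B]BF[CF][BC][F]][F]F]


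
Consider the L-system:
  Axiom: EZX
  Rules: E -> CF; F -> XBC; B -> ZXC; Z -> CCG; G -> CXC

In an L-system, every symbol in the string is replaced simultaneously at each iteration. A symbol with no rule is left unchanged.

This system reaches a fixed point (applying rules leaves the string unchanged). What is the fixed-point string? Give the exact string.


Step 0: EZX
Step 1: CFCCGX
Step 2: CXBCCCCXCX
Step 3: CXZXCCCCCXCX
Step 4: CXCCGXCCCCCXCX
Step 5: CXCCCXCXCCCCCXCX
Step 6: CXCCCXCXCCCCCXCX  (unchanged — fixed point at step 5)

Answer: CXCCCXCXCCCCCXCX


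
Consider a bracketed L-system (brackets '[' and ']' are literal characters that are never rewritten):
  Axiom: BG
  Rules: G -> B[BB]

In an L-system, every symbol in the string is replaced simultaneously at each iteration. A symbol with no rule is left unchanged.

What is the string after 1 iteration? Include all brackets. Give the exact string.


Step 0: BG
Step 1: BB[BB]

Answer: BB[BB]


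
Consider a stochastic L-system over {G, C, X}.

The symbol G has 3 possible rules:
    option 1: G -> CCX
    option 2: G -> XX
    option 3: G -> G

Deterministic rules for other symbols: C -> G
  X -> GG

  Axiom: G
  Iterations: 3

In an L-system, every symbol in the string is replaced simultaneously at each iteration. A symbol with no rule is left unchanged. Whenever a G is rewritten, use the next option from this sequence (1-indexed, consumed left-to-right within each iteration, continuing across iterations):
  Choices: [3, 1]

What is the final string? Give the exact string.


Step 0: G
Step 1: G  (used choices [3])
Step 2: CCX  (used choices [1])
Step 3: GGGG  (used choices [])

Answer: GGGG


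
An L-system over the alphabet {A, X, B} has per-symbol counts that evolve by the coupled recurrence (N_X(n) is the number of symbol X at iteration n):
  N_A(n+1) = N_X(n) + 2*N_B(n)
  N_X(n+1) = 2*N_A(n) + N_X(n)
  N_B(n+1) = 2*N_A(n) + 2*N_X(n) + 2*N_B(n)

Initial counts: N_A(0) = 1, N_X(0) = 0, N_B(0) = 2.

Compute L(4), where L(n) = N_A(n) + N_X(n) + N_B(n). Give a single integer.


Answer: 768

Derivation:
Step 0: N_A=1, N_X=0, N_B=2, L=3
Step 1: N_A=4, N_X=2, N_B=6, L=12
Step 2: N_A=14, N_X=10, N_B=24, L=48
Step 3: N_A=58, N_X=38, N_B=96, L=192
Step 4: N_A=230, N_X=154, N_B=384, L=768


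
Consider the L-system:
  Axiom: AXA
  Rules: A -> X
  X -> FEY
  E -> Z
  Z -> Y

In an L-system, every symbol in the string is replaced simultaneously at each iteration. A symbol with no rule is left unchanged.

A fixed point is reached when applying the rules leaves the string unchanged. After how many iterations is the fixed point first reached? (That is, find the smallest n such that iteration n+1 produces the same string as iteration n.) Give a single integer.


Step 0: AXA
Step 1: XFEYX
Step 2: FEYFZYFEY
Step 3: FZYFYYFZY
Step 4: FYYFYYFYY
Step 5: FYYFYYFYY  (unchanged — fixed point at step 4)

Answer: 4


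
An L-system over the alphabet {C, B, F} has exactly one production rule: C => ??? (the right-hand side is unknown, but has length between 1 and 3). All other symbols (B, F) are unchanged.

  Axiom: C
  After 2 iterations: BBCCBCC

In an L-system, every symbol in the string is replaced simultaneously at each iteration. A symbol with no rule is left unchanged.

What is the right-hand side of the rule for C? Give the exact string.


Trying C => BCC:
  Step 0: C
  Step 1: BCC
  Step 2: BBCCBCC
Matches the given result.

Answer: BCC


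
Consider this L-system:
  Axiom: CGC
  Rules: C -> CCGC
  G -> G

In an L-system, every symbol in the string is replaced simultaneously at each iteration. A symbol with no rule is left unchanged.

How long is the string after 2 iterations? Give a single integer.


Step 0: length = 3
Step 1: length = 9
Step 2: length = 27

Answer: 27


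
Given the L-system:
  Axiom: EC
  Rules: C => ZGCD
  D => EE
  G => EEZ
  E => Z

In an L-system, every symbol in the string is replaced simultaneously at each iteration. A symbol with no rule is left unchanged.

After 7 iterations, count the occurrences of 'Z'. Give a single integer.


Step 0: EC  (0 'Z')
Step 1: ZZGCD  (2 'Z')
Step 2: ZZEEZZGCDEE  (4 'Z')
Step 3: ZZZZZZEEZZGCDEEZZ  (10 'Z')
Step 4: ZZZZZZZZZZEEZZGCDEEZZZZ  (16 'Z')
Step 5: ZZZZZZZZZZZZZZEEZZGCDEEZZZZZZ  (22 'Z')
Step 6: ZZZZZZZZZZZZZZZZZZEEZZGCDEEZZZZZZZZ  (28 'Z')
Step 7: ZZZZZZZZZZZZZZZZZZZZZZEEZZGCDEEZZZZZZZZZZ  (34 'Z')

Answer: 34


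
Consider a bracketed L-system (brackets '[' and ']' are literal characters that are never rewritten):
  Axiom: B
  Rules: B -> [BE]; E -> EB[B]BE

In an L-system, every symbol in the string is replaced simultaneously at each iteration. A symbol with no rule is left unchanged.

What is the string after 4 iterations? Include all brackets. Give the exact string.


Step 0: B
Step 1: [BE]
Step 2: [[BE]EB[B]BE]
Step 3: [[[BE]EB[B]BE]EB[B]BE[BE][[BE]][BE]EB[B]BE]
Step 4: [[[[BE]EB[B]BE]EB[B]BE[BE][[BE]][BE]EB[B]BE]EB[B]BE[BE][[BE]][BE]EB[B]BE[[BE]EB[B]BE][[[BE]EB[B]BE]][[BE]EB[B]BE]EB[B]BE[BE][[BE]][BE]EB[B]BE]

Answer: [[[[BE]EB[B]BE]EB[B]BE[BE][[BE]][BE]EB[B]BE]EB[B]BE[BE][[BE]][BE]EB[B]BE[[BE]EB[B]BE][[[BE]EB[B]BE]][[BE]EB[B]BE]EB[B]BE[BE][[BE]][BE]EB[B]BE]


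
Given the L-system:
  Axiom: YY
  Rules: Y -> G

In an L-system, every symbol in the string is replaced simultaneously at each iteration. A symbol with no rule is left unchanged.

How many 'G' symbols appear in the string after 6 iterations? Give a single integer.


Step 0: YY  (0 'G')
Step 1: GG  (2 'G')
Step 2: GG  (2 'G')
Step 3: GG  (2 'G')
Step 4: GG  (2 'G')
Step 5: GG  (2 'G')
Step 6: GG  (2 'G')

Answer: 2


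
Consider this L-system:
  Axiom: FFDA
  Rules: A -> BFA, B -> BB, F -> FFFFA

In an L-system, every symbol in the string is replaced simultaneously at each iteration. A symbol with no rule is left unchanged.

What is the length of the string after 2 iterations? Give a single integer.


Answer: 57

Derivation:
Step 0: length = 4
Step 1: length = 14
Step 2: length = 57


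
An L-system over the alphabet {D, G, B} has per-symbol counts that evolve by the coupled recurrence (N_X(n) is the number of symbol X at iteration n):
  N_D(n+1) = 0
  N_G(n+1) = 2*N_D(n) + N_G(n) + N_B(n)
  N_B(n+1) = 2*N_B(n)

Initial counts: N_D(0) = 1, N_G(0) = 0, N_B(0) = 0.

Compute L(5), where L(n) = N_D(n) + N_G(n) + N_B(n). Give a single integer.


Answer: 2

Derivation:
Step 0: N_D=1, N_G=0, N_B=0, L=1
Step 1: N_D=0, N_G=2, N_B=0, L=2
Step 2: N_D=0, N_G=2, N_B=0, L=2
Step 3: N_D=0, N_G=2, N_B=0, L=2
Step 4: N_D=0, N_G=2, N_B=0, L=2
Step 5: N_D=0, N_G=2, N_B=0, L=2


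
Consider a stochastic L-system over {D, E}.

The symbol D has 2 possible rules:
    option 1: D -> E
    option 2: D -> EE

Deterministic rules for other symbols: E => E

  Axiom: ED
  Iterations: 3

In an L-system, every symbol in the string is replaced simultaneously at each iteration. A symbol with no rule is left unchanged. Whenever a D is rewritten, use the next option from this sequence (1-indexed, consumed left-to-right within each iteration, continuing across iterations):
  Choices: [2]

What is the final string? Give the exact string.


Step 0: ED
Step 1: EEE  (used choices [2])
Step 2: EEE  (used choices [])
Step 3: EEE  (used choices [])

Answer: EEE


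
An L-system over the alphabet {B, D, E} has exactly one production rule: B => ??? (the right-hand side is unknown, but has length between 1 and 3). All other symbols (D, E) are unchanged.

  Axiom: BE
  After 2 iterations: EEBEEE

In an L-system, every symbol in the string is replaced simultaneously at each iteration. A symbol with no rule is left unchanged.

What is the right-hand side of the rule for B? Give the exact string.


Trying B => EBE:
  Step 0: BE
  Step 1: EBEE
  Step 2: EEBEEE
Matches the given result.

Answer: EBE


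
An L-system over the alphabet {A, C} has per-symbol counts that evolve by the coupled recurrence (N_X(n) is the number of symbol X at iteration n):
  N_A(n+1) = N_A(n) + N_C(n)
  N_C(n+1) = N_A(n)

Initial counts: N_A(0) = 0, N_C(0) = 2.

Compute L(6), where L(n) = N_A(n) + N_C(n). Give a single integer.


Answer: 26

Derivation:
Step 0: N_A=0, N_C=2, L=2
Step 1: N_A=2, N_C=0, L=2
Step 2: N_A=2, N_C=2, L=4
Step 3: N_A=4, N_C=2, L=6
Step 4: N_A=6, N_C=4, L=10
Step 5: N_A=10, N_C=6, L=16
Step 6: N_A=16, N_C=10, L=26


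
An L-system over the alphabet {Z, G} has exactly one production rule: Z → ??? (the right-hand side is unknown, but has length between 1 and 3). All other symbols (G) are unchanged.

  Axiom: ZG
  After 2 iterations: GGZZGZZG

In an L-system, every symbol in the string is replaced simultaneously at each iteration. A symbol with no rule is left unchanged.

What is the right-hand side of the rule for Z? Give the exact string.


Trying Z → GZZ:
  Step 0: ZG
  Step 1: GZZG
  Step 2: GGZZGZZG
Matches the given result.

Answer: GZZ


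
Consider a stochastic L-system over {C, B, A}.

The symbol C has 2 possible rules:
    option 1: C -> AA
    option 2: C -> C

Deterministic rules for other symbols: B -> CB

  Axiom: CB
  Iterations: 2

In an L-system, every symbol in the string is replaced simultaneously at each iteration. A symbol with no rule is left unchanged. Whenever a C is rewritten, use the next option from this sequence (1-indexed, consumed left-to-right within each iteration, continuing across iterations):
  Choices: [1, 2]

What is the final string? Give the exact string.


Step 0: CB
Step 1: AACB  (used choices [1])
Step 2: AACCB  (used choices [2])

Answer: AACCB


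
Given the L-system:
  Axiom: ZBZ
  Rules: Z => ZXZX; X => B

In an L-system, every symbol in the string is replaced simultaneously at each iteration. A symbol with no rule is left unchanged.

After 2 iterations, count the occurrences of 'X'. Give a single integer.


Answer: 8

Derivation:
Step 0: ZBZ  (0 'X')
Step 1: ZXZXBZXZX  (4 'X')
Step 2: ZXZXBZXZXBBZXZXBZXZXB  (8 'X')


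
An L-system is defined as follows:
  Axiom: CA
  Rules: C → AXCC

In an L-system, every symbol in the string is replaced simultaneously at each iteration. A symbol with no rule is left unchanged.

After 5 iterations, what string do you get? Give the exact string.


Step 0: CA
Step 1: AXCCA
Step 2: AXAXCCAXCCA
Step 3: AXAXAXCCAXCCAXAXCCAXCCA
Step 4: AXAXAXAXCCAXCCAXAXCCAXCCAXAXAXCCAXCCAXAXCCAXCCA
Step 5: AXAXAXAXAXCCAXCCAXAXCCAXCCAXAXAXCCAXCCAXAXCCAXCCAXAXAXAXCCAXCCAXAXCCAXCCAXAXAXCCAXCCAXAXCCAXCCA

Answer: AXAXAXAXAXCCAXCCAXAXCCAXCCAXAXAXCCAXCCAXAXCCAXCCAXAXAXAXCCAXCCAXAXCCAXCCAXAXAXCCAXCCAXAXCCAXCCA


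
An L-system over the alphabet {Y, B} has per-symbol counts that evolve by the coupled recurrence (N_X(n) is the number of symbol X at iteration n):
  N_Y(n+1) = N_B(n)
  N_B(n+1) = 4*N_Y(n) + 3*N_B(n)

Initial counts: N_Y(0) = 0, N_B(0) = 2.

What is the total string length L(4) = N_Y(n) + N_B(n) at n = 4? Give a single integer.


Step 0: N_Y=0, N_B=2, L=2
Step 1: N_Y=2, N_B=6, L=8
Step 2: N_Y=6, N_B=26, L=32
Step 3: N_Y=26, N_B=102, L=128
Step 4: N_Y=102, N_B=410, L=512

Answer: 512


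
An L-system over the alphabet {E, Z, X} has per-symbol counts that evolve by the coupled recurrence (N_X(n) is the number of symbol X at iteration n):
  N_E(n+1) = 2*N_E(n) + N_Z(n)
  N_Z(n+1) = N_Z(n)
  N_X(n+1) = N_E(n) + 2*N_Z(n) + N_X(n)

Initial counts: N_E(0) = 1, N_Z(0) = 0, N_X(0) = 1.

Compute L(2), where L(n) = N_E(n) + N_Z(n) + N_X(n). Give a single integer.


Answer: 8

Derivation:
Step 0: N_E=1, N_Z=0, N_X=1, L=2
Step 1: N_E=2, N_Z=0, N_X=2, L=4
Step 2: N_E=4, N_Z=0, N_X=4, L=8


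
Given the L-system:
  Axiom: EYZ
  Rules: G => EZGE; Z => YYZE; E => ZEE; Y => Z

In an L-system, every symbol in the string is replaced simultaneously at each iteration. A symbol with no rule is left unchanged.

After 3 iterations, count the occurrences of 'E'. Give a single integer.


Step 0: EYZ  (1 'E')
Step 1: ZEEZYYZE  (3 'E')
Step 2: YYZEZEEZEEYYZEZZYYZEZEE  (9 'E')
Step 3: ZZYYZEZEEYYZEZEEZEEYYZEZEEZEEZZYYZEZEEYYZEYYZEZZYYZEZEEYYZEZEEZEE  (26 'E')

Answer: 26


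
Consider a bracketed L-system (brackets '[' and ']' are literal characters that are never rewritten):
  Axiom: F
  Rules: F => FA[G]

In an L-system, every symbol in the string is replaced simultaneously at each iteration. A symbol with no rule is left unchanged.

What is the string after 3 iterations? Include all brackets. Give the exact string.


Step 0: F
Step 1: FA[G]
Step 2: FA[G]A[G]
Step 3: FA[G]A[G]A[G]

Answer: FA[G]A[G]A[G]


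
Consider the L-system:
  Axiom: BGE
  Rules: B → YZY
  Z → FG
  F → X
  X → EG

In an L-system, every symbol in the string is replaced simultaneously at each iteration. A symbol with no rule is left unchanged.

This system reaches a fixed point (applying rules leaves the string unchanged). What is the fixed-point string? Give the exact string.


Answer: YEGGYGE

Derivation:
Step 0: BGE
Step 1: YZYGE
Step 2: YFGYGE
Step 3: YXGYGE
Step 4: YEGGYGE
Step 5: YEGGYGE  (unchanged — fixed point at step 4)


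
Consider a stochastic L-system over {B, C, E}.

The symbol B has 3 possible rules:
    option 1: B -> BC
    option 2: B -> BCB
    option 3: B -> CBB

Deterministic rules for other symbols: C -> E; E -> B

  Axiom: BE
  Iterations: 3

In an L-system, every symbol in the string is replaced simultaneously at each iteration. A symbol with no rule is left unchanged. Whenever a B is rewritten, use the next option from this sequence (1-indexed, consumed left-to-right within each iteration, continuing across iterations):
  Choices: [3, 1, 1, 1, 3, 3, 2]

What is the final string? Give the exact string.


Answer: BCBBECBBEBCBE

Derivation:
Step 0: BE
Step 1: CBBB  (used choices [3])
Step 2: EBCBCBC  (used choices [1, 1, 1])
Step 3: BCBBECBBEBCBE  (used choices [3, 3, 2])


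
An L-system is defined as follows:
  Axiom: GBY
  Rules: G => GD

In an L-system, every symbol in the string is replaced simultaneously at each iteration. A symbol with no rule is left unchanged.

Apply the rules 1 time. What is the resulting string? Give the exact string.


Step 0: GBY
Step 1: GDBY

Answer: GDBY


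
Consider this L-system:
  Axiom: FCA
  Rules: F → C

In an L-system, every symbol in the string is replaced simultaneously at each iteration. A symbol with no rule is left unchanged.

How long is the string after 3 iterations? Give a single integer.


Answer: 3

Derivation:
Step 0: length = 3
Step 1: length = 3
Step 2: length = 3
Step 3: length = 3


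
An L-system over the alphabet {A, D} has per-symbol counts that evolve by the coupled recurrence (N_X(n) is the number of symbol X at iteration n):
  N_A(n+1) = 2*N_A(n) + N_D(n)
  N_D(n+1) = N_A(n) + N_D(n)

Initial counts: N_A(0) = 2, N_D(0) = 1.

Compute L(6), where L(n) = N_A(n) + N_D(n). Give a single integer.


Step 0: N_A=2, N_D=1, L=3
Step 1: N_A=5, N_D=3, L=8
Step 2: N_A=13, N_D=8, L=21
Step 3: N_A=34, N_D=21, L=55
Step 4: N_A=89, N_D=55, L=144
Step 5: N_A=233, N_D=144, L=377
Step 6: N_A=610, N_D=377, L=987

Answer: 987


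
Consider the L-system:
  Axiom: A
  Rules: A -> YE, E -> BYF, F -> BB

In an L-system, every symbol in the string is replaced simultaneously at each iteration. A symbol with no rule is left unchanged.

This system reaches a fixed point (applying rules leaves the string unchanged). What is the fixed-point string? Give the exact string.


Answer: YBYBB

Derivation:
Step 0: A
Step 1: YE
Step 2: YBYF
Step 3: YBYBB
Step 4: YBYBB  (unchanged — fixed point at step 3)


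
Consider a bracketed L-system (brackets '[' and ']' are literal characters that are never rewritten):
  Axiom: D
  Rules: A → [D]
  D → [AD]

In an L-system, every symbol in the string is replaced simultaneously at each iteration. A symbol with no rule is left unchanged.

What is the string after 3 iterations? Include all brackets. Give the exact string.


Step 0: D
Step 1: [AD]
Step 2: [[D][AD]]
Step 3: [[[AD]][[D][AD]]]

Answer: [[[AD]][[D][AD]]]


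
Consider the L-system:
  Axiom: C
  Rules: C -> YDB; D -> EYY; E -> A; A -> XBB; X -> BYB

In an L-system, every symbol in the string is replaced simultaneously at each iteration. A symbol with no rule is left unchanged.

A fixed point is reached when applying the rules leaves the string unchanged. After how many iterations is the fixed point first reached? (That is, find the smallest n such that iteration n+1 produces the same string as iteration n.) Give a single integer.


Step 0: C
Step 1: YDB
Step 2: YEYYB
Step 3: YAYYB
Step 4: YXBBYYB
Step 5: YBYBBBYYB
Step 6: YBYBBBYYB  (unchanged — fixed point at step 5)

Answer: 5


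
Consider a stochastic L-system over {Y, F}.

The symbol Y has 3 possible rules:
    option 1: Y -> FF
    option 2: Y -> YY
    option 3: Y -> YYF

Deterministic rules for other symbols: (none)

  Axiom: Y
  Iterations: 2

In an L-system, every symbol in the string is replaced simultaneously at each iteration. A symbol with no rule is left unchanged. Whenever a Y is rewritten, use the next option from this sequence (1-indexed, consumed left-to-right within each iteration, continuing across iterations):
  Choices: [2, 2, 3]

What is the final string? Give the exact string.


Step 0: Y
Step 1: YY  (used choices [2])
Step 2: YYYYF  (used choices [2, 3])

Answer: YYYYF


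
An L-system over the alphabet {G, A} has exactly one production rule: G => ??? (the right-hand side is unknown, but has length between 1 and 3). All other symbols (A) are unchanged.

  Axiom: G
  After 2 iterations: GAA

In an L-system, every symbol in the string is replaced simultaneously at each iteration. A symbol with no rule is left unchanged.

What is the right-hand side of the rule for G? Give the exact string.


Trying G => GA:
  Step 0: G
  Step 1: GA
  Step 2: GAA
Matches the given result.

Answer: GA


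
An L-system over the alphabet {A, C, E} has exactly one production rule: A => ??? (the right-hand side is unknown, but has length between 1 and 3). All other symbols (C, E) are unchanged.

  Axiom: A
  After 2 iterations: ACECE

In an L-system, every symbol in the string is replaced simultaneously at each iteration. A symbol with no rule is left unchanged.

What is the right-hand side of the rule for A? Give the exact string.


Trying A => ACE:
  Step 0: A
  Step 1: ACE
  Step 2: ACECE
Matches the given result.

Answer: ACE


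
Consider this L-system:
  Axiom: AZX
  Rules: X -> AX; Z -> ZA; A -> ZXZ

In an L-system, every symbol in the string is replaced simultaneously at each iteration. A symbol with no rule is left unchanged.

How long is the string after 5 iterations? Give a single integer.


Step 0: length = 3
Step 1: length = 7
Step 2: length = 16
Step 3: length = 37
Step 4: length = 85
Step 5: length = 196

Answer: 196


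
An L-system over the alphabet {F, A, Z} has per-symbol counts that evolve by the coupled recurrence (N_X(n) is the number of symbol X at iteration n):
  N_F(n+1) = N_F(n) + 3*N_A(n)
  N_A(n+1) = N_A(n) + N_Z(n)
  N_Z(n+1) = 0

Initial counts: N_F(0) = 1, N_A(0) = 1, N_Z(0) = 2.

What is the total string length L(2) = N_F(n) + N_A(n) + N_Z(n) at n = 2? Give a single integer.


Step 0: N_F=1, N_A=1, N_Z=2, L=4
Step 1: N_F=4, N_A=3, N_Z=0, L=7
Step 2: N_F=13, N_A=3, N_Z=0, L=16

Answer: 16
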